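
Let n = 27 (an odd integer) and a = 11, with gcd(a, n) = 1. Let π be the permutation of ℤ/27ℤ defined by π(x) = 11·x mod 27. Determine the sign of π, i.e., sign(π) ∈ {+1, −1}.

-1

Orbit of 17 under x↦11x: [17, 25, 5, 1, 11, 13, 8]… (length divides ord_27(11)).
4 cycles of lengths [18, 6, 2, 1].
With 4 cycles on 27 points, sign = (−1)^{27−4} = -1.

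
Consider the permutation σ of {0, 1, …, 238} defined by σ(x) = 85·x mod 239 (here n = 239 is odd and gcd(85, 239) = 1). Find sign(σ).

+1

Start at x=22: 22 → 197 → 15 → 80 → 108 → 98 → 204 → … (one orbit).
Cycle lengths of π_85 on ℤ/239ℤ: [119, 119, 1]; 3 cycles in total.
239 − 3 = 236 transpositions; sign(π) = (−1)^236 = +1.
Via Zolotarev, sign(π_{85}) = (85|239) = +1.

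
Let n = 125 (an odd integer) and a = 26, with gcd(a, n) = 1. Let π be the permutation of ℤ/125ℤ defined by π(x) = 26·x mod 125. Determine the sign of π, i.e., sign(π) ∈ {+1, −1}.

Start at x=76: 76 → 101 → 1 → 26 → 51 → 76 (one orbit).
Cycle lengths of π_26 on ℤ/125ℤ: [5, 5, 5, 5, 5, 5, 5, 5, 5, 5, 5, 5, 5, 5, 5, 5, 5, 5, 5, 5, 1, 1, 1, 1, 1, 1, 1, 1, 1, 1, 1, 1, 1, 1, 1, 1, 1, 1, 1, 1, 1, 1, 1, 1, 1]; 45 cycles in total.
Σ(ℓ_i−1) = 125−45 = 80; sign = (−1)^80 = +1.
Check: (26/125) = +1 by Zolotarev.

+1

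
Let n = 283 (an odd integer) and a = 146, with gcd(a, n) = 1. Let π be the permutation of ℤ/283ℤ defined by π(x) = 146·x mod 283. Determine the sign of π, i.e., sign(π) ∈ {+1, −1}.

Trace 45: π^k(45) = [45, 61, 133, 174, 217, 269, 220] for k=0..6.
2 cycles of lengths [282, 1].
2 cycles on 283: each ℓ→(−1)^(ℓ−1), product (−1)^281 = -1.
Zolotarev: (146|283) = -1, matching the cycle-count sign.

-1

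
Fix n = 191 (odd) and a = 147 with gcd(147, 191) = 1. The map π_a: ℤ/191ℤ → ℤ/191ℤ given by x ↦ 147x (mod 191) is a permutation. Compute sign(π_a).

+1

Orbit of 45 under x↦147x: [45, 121, 24, 90, 51, 48, 180]… (length divides ord_191(147)).
3 cycles of lengths [95, 95, 1].
n − c = 191 − 3 = 188; sign = (−1)^188 = +1.
Zolotarev: (147|191) = +1, matching the cycle-count sign.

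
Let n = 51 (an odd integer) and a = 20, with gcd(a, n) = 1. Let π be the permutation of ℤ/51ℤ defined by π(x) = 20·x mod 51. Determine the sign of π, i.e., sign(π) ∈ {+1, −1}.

+1

Start at x=44: 44 → 13 → 5 → 49 → 11 → 16 → 14 → … (one orbit).
π_20 has 5 disjoint cycles with lengths [16, 16, 16, 2, 1] on {0,…,50}.
sign(π) = (−1)^{n − #cycles} = (−1)^{51−5} = (−1)^46 = +1.
(20|51)_J = +1 (Zolotarev's lemma cross-check).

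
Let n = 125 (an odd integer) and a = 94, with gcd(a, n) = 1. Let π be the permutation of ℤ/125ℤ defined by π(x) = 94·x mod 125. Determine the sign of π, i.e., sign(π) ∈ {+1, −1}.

Start at x=24: 24 → 6 → 64 → 16 → 4 → 1 → 94 → … (one orbit).
π_94 has 7 disjoint cycles with lengths [50, 50, 10, 10, 2, 2, 1] on {0,…,124}.
Σ(ℓ_i−1) = 125−7 = 118; sign = (−1)^118 = +1.

+1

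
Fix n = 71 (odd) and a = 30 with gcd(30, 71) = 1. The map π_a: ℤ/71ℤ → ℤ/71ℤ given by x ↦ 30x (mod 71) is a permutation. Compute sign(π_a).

+1

Trace 20: π^k(20) = [20, 32, 37, 45, 1, 30, 48] for k=0..6.
Cycle lengths of π_30 on ℤ/71ℤ: [7, 7, 7, 7, 7, 7, 7, 7, 7, 7, 1]; 11 cycles in total.
sign(π) = (−1)^{n − #cycles} = (−1)^{71−11} = (−1)^60 = +1.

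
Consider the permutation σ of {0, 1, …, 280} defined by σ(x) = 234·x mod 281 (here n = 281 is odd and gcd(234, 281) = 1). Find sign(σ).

Trace 134: π^k(134) = [134, 165, 113, 28, 89, 32, 182] for k=0..6.
Cycle lengths of π_234 on ℤ/281ℤ: [56, 56, 56, 56, 56, 1]; 6 cycles in total.
With 6 cycles on 281 points, sign = (−1)^{281−6} = -1.
Via Zolotarev, sign(π_{234}) = (234|281) = -1.

-1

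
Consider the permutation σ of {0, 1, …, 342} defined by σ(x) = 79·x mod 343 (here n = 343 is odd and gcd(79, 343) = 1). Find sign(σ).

+1

Trace 226: π^k(226) = [226, 18, 50, 177, 263, 197, 128] for k=0..6.
π_79 has 31 disjoint cycles with lengths [21, 21, 21, 21, 21, 21, 21, 21, 21, 21, 21, 21, 21, 21, 3, 3, 3, 3, 3, 3, 3, 3, 3, 3, 3, 3, 3, 3, 3, 3, 1] on {0,…,342}.
With 31 cycles on 343 points, sign = (−1)^{343−31} = +1.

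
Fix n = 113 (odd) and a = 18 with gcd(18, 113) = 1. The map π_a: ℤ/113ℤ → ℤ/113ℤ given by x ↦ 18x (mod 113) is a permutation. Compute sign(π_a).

+1

Trace 44: π^k(44) = [44, 1, 18, 98, 69, 112, 95] for k=0..6.
Decompose π into cycles: lengths [8, 8, 8, 8, 8, 8, 8, 8, 8, 8, 8, 8, 8, 8, 1] (15 cycles, including the fixed point 0).
With 15 cycles on 113 points, sign = (−1)^{113−15} = +1.
Check: (18/113) = +1 by Zolotarev.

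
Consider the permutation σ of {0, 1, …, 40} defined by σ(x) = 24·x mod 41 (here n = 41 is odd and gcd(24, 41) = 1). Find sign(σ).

Start at x=37: 37 → 27 → 33 → 13 → 25 → 26 → 9 → … (one orbit).
Cycle lengths of π_24 on ℤ/41ℤ: [40, 1]; 2 cycles in total.
n − c = 41 − 2 = 39; sign = (−1)^39 = -1.
The Jacobi symbol (24|41) = -1 (Zolotarev) agrees.

-1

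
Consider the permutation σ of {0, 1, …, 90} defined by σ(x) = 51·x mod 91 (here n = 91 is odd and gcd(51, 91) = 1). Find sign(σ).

+1

Trace 1: π^k(1) = [1, 51, 53, 64, 79, 25] for k=0..5.
The orbit structure of x ↦ 51x mod 91: 21 orbits of sizes [6, 6, 6, 6, 6, 6, 6, 6, 6, 6, 6, 6, 3, 3, 2, 2, 2, 2, 2, 2, 1].
n − c = 91 − 21 = 70; sign = (−1)^70 = +1.
Via Zolotarev, sign(π_{51}) = (51|91) = +1.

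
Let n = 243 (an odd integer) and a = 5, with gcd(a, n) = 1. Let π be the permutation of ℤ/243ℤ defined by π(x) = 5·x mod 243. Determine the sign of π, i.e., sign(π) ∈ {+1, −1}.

Start at x=190: 190 → 221 → 133 → 179 → 166 → 101 → 19 → … (one orbit).
Decompose π into cycles: lengths [162, 54, 18, 6, 2, 1] (6 cycles, including the fixed point 0).
n − c = 243 − 6 = 237; sign = (−1)^237 = -1.
The Jacobi symbol (5|243) = -1 (Zolotarev) agrees.

-1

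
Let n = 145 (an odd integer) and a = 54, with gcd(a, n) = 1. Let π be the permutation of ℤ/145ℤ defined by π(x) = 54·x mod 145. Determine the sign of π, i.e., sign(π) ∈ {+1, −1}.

+1

Trace 111: π^k(111) = [111, 49, 36, 59, 141, 74, 81] for k=0..6.
The orbit structure of x ↦ 54x mod 145: 15 orbits of sizes [14, 14, 14, 14, 14, 14, 14, 14, 7, 7, 7, 7, 2, 2, 1].
With 15 cycles on 145 points, sign = (−1)^{145−15} = +1.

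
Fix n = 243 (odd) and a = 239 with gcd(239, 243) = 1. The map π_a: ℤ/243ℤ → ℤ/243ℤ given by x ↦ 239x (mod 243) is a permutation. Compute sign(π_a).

Start at x=77: 77 → 178 → 17 → 175 → 29 → 127 → 221 → … (one orbit).
The orbit structure of x ↦ 239x mod 243: 6 orbits of sizes [162, 54, 18, 6, 2, 1].
6 cycles on 243: each ℓ→(−1)^(ℓ−1), product (−1)^237 = -1.
Check: (239/243) = -1 by Zolotarev.

-1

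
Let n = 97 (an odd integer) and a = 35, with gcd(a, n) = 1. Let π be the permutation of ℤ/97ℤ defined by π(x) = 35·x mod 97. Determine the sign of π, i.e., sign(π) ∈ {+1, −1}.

Trace 1: π^k(1) = [1, 35, 61] for k=0..2.
The orbit structure of x ↦ 35x mod 97: 33 orbits of sizes [3, 3, 3, 3, 3, 3, 3, 3, 3, 3, 3, 3, 3, 3, 3, 3, 3, 3, 3, 3, 3, 3, 3, 3, 3, 3, 3, 3, 3, 3, 3, 3, 1].
n − c = 97 − 33 = 64; sign = (−1)^64 = +1.
(35|97)_J = +1 (Zolotarev's lemma cross-check).

+1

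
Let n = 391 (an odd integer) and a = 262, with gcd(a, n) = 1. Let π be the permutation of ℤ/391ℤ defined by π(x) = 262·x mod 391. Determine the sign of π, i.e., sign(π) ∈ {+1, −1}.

Trace 100: π^k(100) = [100, 3, 4, 266, 94, 386, 254] for k=0..6.
Decompose π into cycles: lengths [176, 176, 16, 11, 11, 1] (6 cycles, including the fixed point 0).
6 cycles on 391: each ℓ→(−1)^(ℓ−1), product (−1)^385 = -1.

-1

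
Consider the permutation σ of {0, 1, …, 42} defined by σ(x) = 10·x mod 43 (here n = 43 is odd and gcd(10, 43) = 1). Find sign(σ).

Trace 23: π^k(23) = [23, 15, 21, 38, 36, 16, 31] for k=0..6.
Cycle type of π: 21×2 + 1; total 3 cycles.
n − c = 43 − 3 = 40; sign = (−1)^40 = +1.
(10|43)_J = +1 (Zolotarev's lemma cross-check).

+1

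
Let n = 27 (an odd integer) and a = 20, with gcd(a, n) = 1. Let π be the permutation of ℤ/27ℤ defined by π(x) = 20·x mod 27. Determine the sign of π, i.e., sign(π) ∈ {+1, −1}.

-1

Trace 5: π^k(5) = [5, 19, 2, 13, 17, 16, 23] for k=0..6.
Cycle lengths of π_20 on ℤ/27ℤ: [18, 6, 2, 1]; 4 cycles in total.
sign(π) = (−1)^{n − #cycles} = (−1)^{27−4} = (−1)^23 = -1.
Via Zolotarev, sign(π_{20}) = (20|27) = -1.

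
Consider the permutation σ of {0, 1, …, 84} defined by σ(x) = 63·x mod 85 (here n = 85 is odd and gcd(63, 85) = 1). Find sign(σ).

Orbit of 3 under x↦63x: [3, 19, 7, 16, 73, 9, 57]… (length divides ord_85(63)).
Decompose π into cycles: lengths [16, 16, 16, 16, 16, 4, 1] (7 cycles, including the fixed point 0).
7 cycles on 85: each ℓ→(−1)^(ℓ−1), product (−1)^78 = +1.

+1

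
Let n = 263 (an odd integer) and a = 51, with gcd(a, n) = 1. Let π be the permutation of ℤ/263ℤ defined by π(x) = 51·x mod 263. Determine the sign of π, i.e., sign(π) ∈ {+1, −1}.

Trace 169: π^k(169) = [169, 203, 96, 162, 109, 36, 258] for k=0..6.
π_51 has 3 disjoint cycles with lengths [131, 131, 1] on {0,…,262}.
Σ(ℓ_i−1) = 263−3 = 260; sign = (−1)^260 = +1.
Check: (51/263) = +1 by Zolotarev.

+1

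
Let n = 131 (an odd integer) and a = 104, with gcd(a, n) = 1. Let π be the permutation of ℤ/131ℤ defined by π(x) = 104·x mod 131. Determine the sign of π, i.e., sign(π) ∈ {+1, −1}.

Orbit of 35 under x↦104x: [35, 103, 101, 24, 7, 73, 125]… (length divides ord_131(104)).
π_104 has 2 disjoint cycles with lengths [130, 1] on {0,…,130}.
131 − 2 = 129 transpositions; sign(π) = (−1)^129 = -1.
Zolotarev: (104|131) = -1, matching the cycle-count sign.

-1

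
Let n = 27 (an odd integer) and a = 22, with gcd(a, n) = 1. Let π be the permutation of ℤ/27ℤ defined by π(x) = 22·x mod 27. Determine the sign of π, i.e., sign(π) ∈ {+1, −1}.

Orbit of 22 under x↦22x: [22, 25, 10, 4, 7, 19, 13]… (length divides ord_27(22)).
Decompose π into cycles: lengths [9, 9, 3, 3, 1, 1, 1] (7 cycles, including the fixed point 0).
n − c = 27 − 7 = 20; sign = (−1)^20 = +1.

+1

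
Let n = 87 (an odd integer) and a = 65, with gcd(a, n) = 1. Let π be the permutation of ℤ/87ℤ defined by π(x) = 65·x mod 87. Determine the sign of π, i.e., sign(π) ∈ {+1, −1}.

-1

Trace 25: π^k(25) = [25, 59, 7, 20, 82, 23, 16] for k=0..6.
Cycle lengths of π_65 on ℤ/87ℤ: [14, 14, 14, 14, 7, 7, 7, 7, 2, 1]; 10 cycles in total.
With 10 cycles on 87 points, sign = (−1)^{87−10} = -1.
Zolotarev: (65|87) = -1, matching the cycle-count sign.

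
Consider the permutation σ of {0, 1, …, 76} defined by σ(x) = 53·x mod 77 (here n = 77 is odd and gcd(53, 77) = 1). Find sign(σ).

+1

Orbit of 16 under x↦53x: [16, 1, 53, 37, 36, 60, 23]… (length divides ord_77(53)).
9 cycles of lengths [15, 15, 15, 15, 5, 5, 3, 3, 1].
n − c = 77 − 9 = 68; sign = (−1)^68 = +1.
Via Zolotarev, sign(π_{53}) = (53|77) = +1.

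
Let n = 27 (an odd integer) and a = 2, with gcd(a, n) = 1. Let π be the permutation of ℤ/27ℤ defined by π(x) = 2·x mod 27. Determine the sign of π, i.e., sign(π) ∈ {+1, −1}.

Orbit of 20 under x↦2x: [20, 13, 26, 25, 23, 19, 11]… (length divides ord_27(2)).
Cycle type of π: 18 + 6 + 2 + 1; total 4 cycles.
4 cycles on 27: each ℓ→(−1)^(ℓ−1), product (−1)^23 = -1.
The Jacobi symbol (2|27) = -1 (Zolotarev) agrees.

-1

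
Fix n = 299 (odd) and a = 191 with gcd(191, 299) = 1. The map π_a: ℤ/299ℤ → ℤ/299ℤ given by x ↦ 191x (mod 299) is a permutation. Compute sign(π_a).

Trace 165: π^k(165) = [165, 120, 196, 61, 289, 183, 269] for k=0..6.
10 cycles of lengths [66, 66, 66, 66, 22, 3, 3, 3, 3, 1].
n − c = 299 − 10 = 289; sign = (−1)^289 = -1.
The Jacobi symbol (191|299) = -1 (Zolotarev) agrees.

-1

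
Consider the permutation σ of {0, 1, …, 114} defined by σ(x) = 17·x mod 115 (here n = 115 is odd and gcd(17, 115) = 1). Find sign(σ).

+1

Start at x=28: 28 → 16 → 42 → 24 → 63 → 36 → 37 → … (one orbit).
Cycle lengths of π_17 on ℤ/115ℤ: [44, 44, 22, 4, 1]; 5 cycles in total.
5 cycles on 115: each ℓ→(−1)^(ℓ−1), product (−1)^110 = +1.
Check: (17/115) = +1 by Zolotarev.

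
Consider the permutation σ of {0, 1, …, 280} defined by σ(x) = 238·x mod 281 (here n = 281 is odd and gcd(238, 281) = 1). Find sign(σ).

Orbit of 90 under x↦238x: [90, 64, 58, 35, 181, 85, 279]… (length divides ord_281(238)).
Cycle type of π: 35×8 + 1; total 9 cycles.
281 − 9 = 272 transpositions; sign(π) = (−1)^272 = +1.
Zolotarev: (238|281) = +1, matching the cycle-count sign.

+1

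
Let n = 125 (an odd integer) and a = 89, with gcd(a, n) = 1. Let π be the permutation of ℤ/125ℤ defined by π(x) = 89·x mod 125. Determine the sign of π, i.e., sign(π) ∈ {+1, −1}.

Orbit of 1 under x↦89x: [1, 89, 46, 94, 116, 74, 86]… (length divides ord_125(89)).
π_89 has 7 disjoint cycles with lengths [50, 50, 10, 10, 2, 2, 1] on {0,…,124}.
Σ(ℓ_i−1) = 125−7 = 118; sign = (−1)^118 = +1.
Zolotarev: (89|125) = +1, matching the cycle-count sign.

+1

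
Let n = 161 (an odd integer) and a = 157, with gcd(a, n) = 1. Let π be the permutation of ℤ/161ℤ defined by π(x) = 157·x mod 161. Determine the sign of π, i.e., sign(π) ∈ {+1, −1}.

Orbit of 36 under x↦157x: [36, 17, 93, 111, 39, 5, 141]… (length divides ord_161(157)).
Cycle type of π: 66×2 + 22 + 6 + 1; total 5 cycles.
Σ(ℓ_i−1) = 161−5 = 156; sign = (−1)^156 = +1.
(157|161)_J = +1 (Zolotarev's lemma cross-check).

+1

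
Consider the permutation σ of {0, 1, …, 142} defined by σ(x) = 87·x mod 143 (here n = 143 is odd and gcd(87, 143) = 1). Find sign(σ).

-1

Trace 100: π^k(100) = [100, 120, 1, 87, 133, 131] for k=0..5.
The orbit structure of x ↦ 87x mod 143: 30 orbits of sizes [6, 6, 6, 6, 6, 6, 6, 6, 6, 6, 6, 6, 6, 6, 6, 6, 6, 6, 6, 6, 3, 3, 3, 3, 2, 2, 2, 2, 2, 1].
n − c = 143 − 30 = 113; sign = (−1)^113 = -1.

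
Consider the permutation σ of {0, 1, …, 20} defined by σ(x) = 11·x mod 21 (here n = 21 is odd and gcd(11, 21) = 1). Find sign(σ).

-1

Start at x=16: 16 → 8 → 4 → 2 → 1 → 11 → 16 (one orbit).
π_11 has 6 disjoint cycles with lengths [6, 6, 3, 3, 2, 1] on {0,…,20}.
6 cycles on 21: each ℓ→(−1)^(ℓ−1), product (−1)^15 = -1.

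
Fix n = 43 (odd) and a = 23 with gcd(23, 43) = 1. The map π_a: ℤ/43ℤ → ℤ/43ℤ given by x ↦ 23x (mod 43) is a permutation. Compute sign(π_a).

+1

Start at x=4: 4 → 6 → 9 → 35 → 31 → 25 → 16 → … (one orbit).
Cycle type of π: 21×2 + 1; total 3 cycles.
3 cycles on 43: each ℓ→(−1)^(ℓ−1), product (−1)^40 = +1.
(23|43)_J = +1 (Zolotarev's lemma cross-check).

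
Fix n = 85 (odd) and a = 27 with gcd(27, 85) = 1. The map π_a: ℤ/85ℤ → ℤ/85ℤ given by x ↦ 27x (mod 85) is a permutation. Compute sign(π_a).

Orbit of 57 under x↦27x: [57, 9, 73, 16, 7, 19, 3]… (length divides ord_85(27)).
π_27 has 7 disjoint cycles with lengths [16, 16, 16, 16, 16, 4, 1] on {0,…,84}.
With 7 cycles on 85 points, sign = (−1)^{85−7} = +1.
(27|85)_J = +1 (Zolotarev's lemma cross-check).

+1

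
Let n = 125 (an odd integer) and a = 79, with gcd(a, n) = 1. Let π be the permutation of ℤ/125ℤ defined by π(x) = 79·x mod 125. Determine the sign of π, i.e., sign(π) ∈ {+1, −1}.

Trace 1: π^k(1) = [1, 79, 116, 39, 81, 24, 21] for k=0..6.
7 cycles of lengths [50, 50, 10, 10, 2, 2, 1].
125 − 7 = 118 transpositions; sign(π) = (−1)^118 = +1.

+1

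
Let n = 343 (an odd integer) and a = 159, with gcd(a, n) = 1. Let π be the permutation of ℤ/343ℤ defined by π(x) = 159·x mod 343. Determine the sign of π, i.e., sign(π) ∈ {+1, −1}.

-1

Trace 200: π^k(200) = [200, 244, 37, 52, 36, 236, 137] for k=0..6.
Cycle type of π: 294 + 42 + 6 + 1; total 4 cycles.
Σ(ℓ_i−1) = 343−4 = 339; sign = (−1)^339 = -1.
Check: (159/343) = -1 by Zolotarev.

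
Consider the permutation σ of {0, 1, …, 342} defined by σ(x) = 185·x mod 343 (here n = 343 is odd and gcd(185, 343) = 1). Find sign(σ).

Start at x=300: 300 → 277 → 138 → 148 → 283 → 219 → 41 → … (one orbit).
The orbit structure of x ↦ 185x mod 343: 4 orbits of sizes [294, 42, 6, 1].
n − c = 343 − 4 = 339; sign = (−1)^339 = -1.
Zolotarev: (185|343) = -1, matching the cycle-count sign.

-1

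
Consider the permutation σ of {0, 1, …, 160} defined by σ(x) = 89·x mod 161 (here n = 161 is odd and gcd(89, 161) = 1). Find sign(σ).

Start at x=142: 142 → 80 → 36 → 145 → 25 → 132 → 156 → … (one orbit).
Cycle type of π: 66×2 + 22 + 6 + 1; total 5 cycles.
5 cycles on 161: each ℓ→(−1)^(ℓ−1), product (−1)^156 = +1.

+1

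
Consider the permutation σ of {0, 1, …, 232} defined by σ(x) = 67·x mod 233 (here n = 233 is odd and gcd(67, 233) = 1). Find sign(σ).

Start at x=157: 157 → 34 → 181 → 11 → 38 → 216 → 26 → … (one orbit).
The orbit structure of x ↦ 67x mod 233: 2 orbits of sizes [232, 1].
233 − 2 = 231 transpositions; sign(π) = (−1)^231 = -1.

-1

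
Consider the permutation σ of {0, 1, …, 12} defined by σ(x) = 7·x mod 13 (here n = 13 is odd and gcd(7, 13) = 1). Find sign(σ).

Trace 8: π^k(8) = [8, 4, 2, 1, 7, 10, 5] for k=0..6.
2 cycles of lengths [12, 1].
13 − 2 = 11 transpositions; sign(π) = (−1)^11 = -1.
(7|13)_J = -1 (Zolotarev's lemma cross-check).

-1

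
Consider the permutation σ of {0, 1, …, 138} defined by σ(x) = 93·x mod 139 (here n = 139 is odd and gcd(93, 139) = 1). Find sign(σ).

-1

Start at x=51: 51 → 17 → 52 → 110 → 83 → 74 → 71 → … (one orbit).
π_93 has 2 disjoint cycles with lengths [138, 1] on {0,…,138}.
139 − 2 = 137 transpositions; sign(π) = (−1)^137 = -1.
Check: (93/139) = -1 by Zolotarev.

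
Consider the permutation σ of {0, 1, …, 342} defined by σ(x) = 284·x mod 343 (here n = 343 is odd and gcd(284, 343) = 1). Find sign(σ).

Trace 200: π^k(200) = [200, 205, 253, 165, 212, 183, 179] for k=0..6.
Decompose π into cycles: lengths [147, 147, 21, 21, 3, 3, 1] (7 cycles, including the fixed point 0).
7 cycles on 343: each ℓ→(−1)^(ℓ−1), product (−1)^336 = +1.

+1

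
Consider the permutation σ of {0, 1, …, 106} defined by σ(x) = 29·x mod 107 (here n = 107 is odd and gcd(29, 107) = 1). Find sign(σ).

+1

Orbit of 102 under x↦29x: [102, 69, 75, 35, 52, 10, 76]… (length divides ord_107(29)).
Cycle lengths of π_29 on ℤ/107ℤ: [53, 53, 1]; 3 cycles in total.
3 cycles on 107: each ℓ→(−1)^(ℓ−1), product (−1)^104 = +1.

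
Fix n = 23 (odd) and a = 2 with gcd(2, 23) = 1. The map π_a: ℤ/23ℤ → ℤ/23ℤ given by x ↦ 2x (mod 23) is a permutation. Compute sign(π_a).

Start at x=12: 12 → 1 → 2 → 4 → 8 → 16 → 9 → … (one orbit).
The orbit structure of x ↦ 2x mod 23: 3 orbits of sizes [11, 11, 1].
With 3 cycles on 23 points, sign = (−1)^{23−3} = +1.

+1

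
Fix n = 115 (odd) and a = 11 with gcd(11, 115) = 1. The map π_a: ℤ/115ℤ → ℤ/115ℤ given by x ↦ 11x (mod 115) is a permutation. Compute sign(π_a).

Orbit of 41 under x↦11x: [41, 106, 16, 61, 96, 21, 1]… (length divides ord_115(11)).
Decompose π into cycles: lengths [22, 22, 22, 22, 22, 1, 1, 1, 1, 1] (10 cycles, including the fixed point 0).
With 10 cycles on 115 points, sign = (−1)^{115−10} = -1.
Check: (11/115) = -1 by Zolotarev.

-1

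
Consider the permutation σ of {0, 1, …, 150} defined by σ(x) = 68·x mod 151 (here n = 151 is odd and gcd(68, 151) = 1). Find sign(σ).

Start at x=94: 94 → 50 → 78 → 19 → 84 → 125 → 44 → … (one orbit).
The orbit structure of x ↦ 68x mod 151: 7 orbits of sizes [25, 25, 25, 25, 25, 25, 1].
7 cycles on 151: each ℓ→(−1)^(ℓ−1), product (−1)^144 = +1.
Via Zolotarev, sign(π_{68}) = (68|151) = +1.

+1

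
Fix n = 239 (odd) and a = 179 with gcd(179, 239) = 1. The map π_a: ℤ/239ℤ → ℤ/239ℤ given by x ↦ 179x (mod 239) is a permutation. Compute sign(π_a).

Trace 19: π^k(19) = [19, 55, 46, 108, 212, 186, 73] for k=0..6.
2 cycles of lengths [238, 1].
2 cycles on 239: each ℓ→(−1)^(ℓ−1), product (−1)^237 = -1.

-1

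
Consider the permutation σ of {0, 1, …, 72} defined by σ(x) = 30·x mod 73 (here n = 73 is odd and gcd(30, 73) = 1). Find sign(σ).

Orbit of 27 under x↦30x: [27, 7, 64, 22, 3, 17, 72]… (length divides ord_73(30)).
4 cycles of lengths [24, 24, 24, 1].
4 cycles on 73: each ℓ→(−1)^(ℓ−1), product (−1)^69 = -1.

-1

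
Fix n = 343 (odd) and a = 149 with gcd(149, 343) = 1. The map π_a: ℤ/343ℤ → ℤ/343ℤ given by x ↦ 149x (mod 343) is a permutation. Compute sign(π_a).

+1

Trace 100: π^k(100) = [100, 151, 204, 212, 32, 309, 79] for k=0..6.
π_149 has 7 disjoint cycles with lengths [147, 147, 21, 21, 3, 3, 1] on {0,…,342}.
sign(π) = (−1)^{n − #cycles} = (−1)^{343−7} = (−1)^336 = +1.
Check: (149/343) = +1 by Zolotarev.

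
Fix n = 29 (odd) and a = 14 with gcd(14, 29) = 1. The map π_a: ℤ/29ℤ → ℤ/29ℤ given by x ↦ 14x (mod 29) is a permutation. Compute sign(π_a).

Start at x=20: 20 → 19 → 5 → 12 → 23 → 3 → 13 → … (one orbit).
Cycle type of π: 28 + 1; total 2 cycles.
29 − 2 = 27 transpositions; sign(π) = (−1)^27 = -1.
The Jacobi symbol (14|29) = -1 (Zolotarev) agrees.

-1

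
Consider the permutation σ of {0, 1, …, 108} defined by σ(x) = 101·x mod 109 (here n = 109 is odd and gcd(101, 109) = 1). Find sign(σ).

Start at x=68: 68 → 1 → 101 → 64 → 33 → 63 → 41 → … (one orbit).
Cycle type of π: 12×9 + 1; total 10 cycles.
Σ(ℓ_i−1) = 109−10 = 99; sign = (−1)^99 = -1.

-1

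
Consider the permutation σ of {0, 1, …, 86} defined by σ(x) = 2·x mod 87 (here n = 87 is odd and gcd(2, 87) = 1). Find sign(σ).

Orbit of 4 under x↦2x: [4, 8, 16, 32, 64, 41, 82]… (length divides ord_87(2)).
Cycle lengths of π_2 on ℤ/87ℤ: [28, 28, 28, 2, 1]; 5 cycles in total.
With 5 cycles on 87 points, sign = (−1)^{87−5} = +1.

+1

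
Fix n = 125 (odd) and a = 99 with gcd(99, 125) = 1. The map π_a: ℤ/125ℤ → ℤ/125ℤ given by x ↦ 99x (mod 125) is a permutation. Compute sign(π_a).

Orbit of 26 under x↦99x: [26, 74, 76, 24, 1, 99, 51]… (length divides ord_125(99)).
Decompose π into cycles: lengths [10, 10, 10, 10, 10, 10, 10, 10, 10, 10, 2, 2, 2, 2, 2, 2, 2, 2, 2, 2, 2, 2, 1] (23 cycles, including the fixed point 0).
Σ(ℓ_i−1) = 125−23 = 102; sign = (−1)^102 = +1.
Zolotarev: (99|125) = +1, matching the cycle-count sign.

+1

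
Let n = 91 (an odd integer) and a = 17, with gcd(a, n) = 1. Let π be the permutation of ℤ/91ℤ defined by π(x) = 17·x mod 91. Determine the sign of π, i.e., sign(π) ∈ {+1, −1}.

-1

Trace 90: π^k(90) = [90, 74, 75, 1, 17, 16] for k=0..5.
π_17 has 16 disjoint cycles with lengths [6, 6, 6, 6, 6, 6, 6, 6, 6, 6, 6, 6, 6, 6, 6, 1] on {0,…,90}.
Σ(ℓ_i−1) = 91−16 = 75; sign = (−1)^75 = -1.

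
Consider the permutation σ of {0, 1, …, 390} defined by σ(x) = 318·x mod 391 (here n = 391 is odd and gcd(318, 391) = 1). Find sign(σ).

+1

Orbit of 110 under x↦318x: [110, 181, 81, 343, 376, 313, 220]… (length divides ord_391(318)).
π_318 has 5 disjoint cycles with lengths [176, 176, 22, 16, 1] on {0,…,390}.
sign(π) = (−1)^{n − #cycles} = (−1)^{391−5} = (−1)^386 = +1.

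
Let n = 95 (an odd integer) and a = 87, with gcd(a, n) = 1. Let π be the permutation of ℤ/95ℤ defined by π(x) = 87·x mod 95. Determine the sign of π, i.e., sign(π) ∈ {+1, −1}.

Orbit of 58 under x↦87x: [58, 11, 7, 39, 68, 26, 77]… (length divides ord_95(87)).
π_87 has 14 disjoint cycles with lengths [12, 12, 12, 12, 12, 12, 4, 3, 3, 3, 3, 3, 3, 1] on {0,…,94}.
14 cycles on 95: each ℓ→(−1)^(ℓ−1), product (−1)^81 = -1.

-1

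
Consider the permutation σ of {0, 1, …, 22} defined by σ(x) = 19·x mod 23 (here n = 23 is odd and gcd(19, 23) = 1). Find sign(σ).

-1

Start at x=21: 21 → 8 → 14 → 13 → 17 → 1 → 19 → … (one orbit).
The orbit structure of x ↦ 19x mod 23: 2 orbits of sizes [22, 1].
sign(π) = (−1)^{n − #cycles} = (−1)^{23−2} = (−1)^21 = -1.
Zolotarev: (19|23) = -1, matching the cycle-count sign.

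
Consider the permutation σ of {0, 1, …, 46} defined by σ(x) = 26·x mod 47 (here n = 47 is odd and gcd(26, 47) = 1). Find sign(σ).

Trace 2: π^k(2) = [2, 5, 36, 43, 37, 22, 8] for k=0..6.
Decompose π into cycles: lengths [46, 1] (2 cycles, including the fixed point 0).
2 cycles on 47: each ℓ→(−1)^(ℓ−1), product (−1)^45 = -1.
The Jacobi symbol (26|47) = -1 (Zolotarev) agrees.

-1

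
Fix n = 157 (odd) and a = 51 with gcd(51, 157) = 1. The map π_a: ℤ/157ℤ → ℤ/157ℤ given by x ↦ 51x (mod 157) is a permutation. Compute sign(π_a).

+1

Start at x=3: 3 → 153 → 110 → 115 → 56 → 30 → 117 → … (one orbit).
Decompose π into cycles: lengths [78, 78, 1] (3 cycles, including the fixed point 0).
157 − 3 = 154 transpositions; sign(π) = (−1)^154 = +1.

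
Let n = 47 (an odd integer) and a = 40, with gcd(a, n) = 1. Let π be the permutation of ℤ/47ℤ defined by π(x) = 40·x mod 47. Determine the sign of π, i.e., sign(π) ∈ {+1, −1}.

-1

Start at x=36: 36 → 30 → 25 → 13 → 3 → 26 → 6 → … (one orbit).
The orbit structure of x ↦ 40x mod 47: 2 orbits of sizes [46, 1].
sign(π) = (−1)^{n − #cycles} = (−1)^{47−2} = (−1)^45 = -1.
The Jacobi symbol (40|47) = -1 (Zolotarev) agrees.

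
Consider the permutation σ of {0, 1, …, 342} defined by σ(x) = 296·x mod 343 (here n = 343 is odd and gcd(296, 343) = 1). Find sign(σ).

Trace 303: π^k(303) = [303, 165, 134, 219, 340, 141, 233] for k=0..6.
The orbit structure of x ↦ 296x mod 343: 7 orbits of sizes [147, 147, 21, 21, 3, 3, 1].
Σ(ℓ_i−1) = 343−7 = 336; sign = (−1)^336 = +1.

+1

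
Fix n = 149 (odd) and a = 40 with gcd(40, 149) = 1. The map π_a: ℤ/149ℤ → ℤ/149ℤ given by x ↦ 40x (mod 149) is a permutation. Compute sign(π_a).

Start at x=80: 80 → 71 → 9 → 62 → 96 → 115 → 130 → … (one orbit).
2 cycles of lengths [148, 1].
n − c = 149 − 2 = 147; sign = (−1)^147 = -1.
(40|149)_J = -1 (Zolotarev's lemma cross-check).

-1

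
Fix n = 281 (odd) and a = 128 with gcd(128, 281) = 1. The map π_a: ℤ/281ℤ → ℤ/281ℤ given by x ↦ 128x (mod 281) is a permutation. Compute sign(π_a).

Start at x=191: 191 → 1 → 128 → 86 → 49 → 90 → 280 → … (one orbit).
The orbit structure of x ↦ 128x mod 281: 29 orbits of sizes [10, 10, 10, 10, 10, 10, 10, 10, 10, 10, 10, 10, 10, 10, 10, 10, 10, 10, 10, 10, 10, 10, 10, 10, 10, 10, 10, 10, 1].
29 cycles on 281: each ℓ→(−1)^(ℓ−1), product (−1)^252 = +1.
Via Zolotarev, sign(π_{128}) = (128|281) = +1.

+1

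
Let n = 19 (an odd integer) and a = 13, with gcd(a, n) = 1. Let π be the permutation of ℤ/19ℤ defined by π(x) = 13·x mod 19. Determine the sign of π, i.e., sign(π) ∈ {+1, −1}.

-1

Start at x=7: 7 → 15 → 5 → 8 → 9 → 3 → 1 → … (one orbit).
π_13 has 2 disjoint cycles with lengths [18, 1] on {0,…,18}.
sign(π) = (−1)^{n − #cycles} = (−1)^{19−2} = (−1)^17 = -1.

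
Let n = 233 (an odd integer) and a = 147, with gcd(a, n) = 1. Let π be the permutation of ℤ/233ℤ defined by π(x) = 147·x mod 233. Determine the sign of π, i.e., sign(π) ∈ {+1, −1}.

-1

Start at x=129: 129 → 90 → 182 → 192 → 31 → 130 → 4 → … (one orbit).
The orbit structure of x ↦ 147x mod 233: 2 orbits of sizes [232, 1].
n − c = 233 − 2 = 231; sign = (−1)^231 = -1.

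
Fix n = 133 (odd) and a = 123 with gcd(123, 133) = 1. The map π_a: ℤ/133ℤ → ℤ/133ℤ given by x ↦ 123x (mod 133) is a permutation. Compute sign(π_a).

+1

Orbit of 25 under x↦123x: [25, 16, 106, 4, 93, 1, 123]… (length divides ord_133(123)).
Cycle type of π: 9×14 + 3×2 + 1; total 17 cycles.
133 − 17 = 116 transpositions; sign(π) = (−1)^116 = +1.
Check: (123/133) = +1 by Zolotarev.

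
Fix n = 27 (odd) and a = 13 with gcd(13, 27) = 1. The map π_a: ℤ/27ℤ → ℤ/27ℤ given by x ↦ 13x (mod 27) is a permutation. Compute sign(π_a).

Trace 7: π^k(7) = [7, 10, 22, 16, 19, 4, 25] for k=0..6.
Cycle lengths of π_13 on ℤ/27ℤ: [9, 9, 3, 3, 1, 1, 1]; 7 cycles in total.
27 − 7 = 20 transpositions; sign(π) = (−1)^20 = +1.
(13|27)_J = +1 (Zolotarev's lemma cross-check).

+1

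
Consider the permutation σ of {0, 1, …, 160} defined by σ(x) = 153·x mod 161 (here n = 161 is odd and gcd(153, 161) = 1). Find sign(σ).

Trace 132: π^k(132) = [132, 71, 76, 36, 34, 50, 83] for k=0..6.
Cycle type of π: 22×7 + 2×3 + 1; total 11 cycles.
With 11 cycles on 161 points, sign = (−1)^{161−11} = +1.
Check: (153/161) = +1 by Zolotarev.

+1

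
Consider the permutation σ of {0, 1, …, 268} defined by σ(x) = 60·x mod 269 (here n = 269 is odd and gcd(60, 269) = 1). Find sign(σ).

Orbit of 137 under x↦60x: [137, 150, 123, 117, 26, 215, 257]… (length divides ord_269(60)).
2 cycles of lengths [268, 1].
n − c = 269 − 2 = 267; sign = (−1)^267 = -1.

-1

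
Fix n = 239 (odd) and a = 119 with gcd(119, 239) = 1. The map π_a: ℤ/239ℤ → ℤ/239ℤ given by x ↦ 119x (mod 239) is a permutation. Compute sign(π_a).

-1

Trace 161: π^k(161) = [161, 39, 100, 189, 25, 107, 66] for k=0..6.
The orbit structure of x ↦ 119x mod 239: 2 orbits of sizes [238, 1].
Σ(ℓ_i−1) = 239−2 = 237; sign = (−1)^237 = -1.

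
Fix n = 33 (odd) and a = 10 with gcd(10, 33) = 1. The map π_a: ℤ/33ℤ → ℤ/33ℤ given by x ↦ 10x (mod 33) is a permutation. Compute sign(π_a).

Trace 10: π^k(10) = [10, 1] for k=0..1.
18 cycles of lengths [2, 2, 2, 2, 2, 2, 2, 2, 2, 2, 2, 2, 2, 2, 2, 1, 1, 1].
n − c = 33 − 18 = 15; sign = (−1)^15 = -1.
(10|33)_J = -1 (Zolotarev's lemma cross-check).

-1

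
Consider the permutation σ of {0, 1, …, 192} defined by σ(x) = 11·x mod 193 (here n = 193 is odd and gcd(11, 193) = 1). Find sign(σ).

Orbit of 150 under x↦11x: [150, 106, 8, 88, 3, 33, 170]… (length divides ord_193(11)).
Cycle lengths of π_11 on ℤ/193ℤ: [64, 64, 64, 1]; 4 cycles in total.
sign(π) = (−1)^{n − #cycles} = (−1)^{193−4} = (−1)^189 = -1.

-1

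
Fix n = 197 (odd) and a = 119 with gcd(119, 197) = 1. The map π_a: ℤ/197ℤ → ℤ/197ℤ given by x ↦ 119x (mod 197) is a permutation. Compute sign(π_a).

-1

Trace 74: π^k(74) = [74, 138, 71, 175, 140, 112, 129] for k=0..6.
π_119 has 2 disjoint cycles with lengths [196, 1] on {0,…,196}.
197 − 2 = 195 transpositions; sign(π) = (−1)^195 = -1.
The Jacobi symbol (119|197) = -1 (Zolotarev) agrees.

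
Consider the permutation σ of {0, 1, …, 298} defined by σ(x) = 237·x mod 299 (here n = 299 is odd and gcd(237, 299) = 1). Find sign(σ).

Trace 68: π^k(68) = [68, 269, 66, 94, 152, 144, 42] for k=0..6.
Cycle lengths of π_237 on ℤ/299ℤ: [66, 66, 66, 66, 22, 3, 3, 3, 3, 1]; 10 cycles in total.
Σ(ℓ_i−1) = 299−10 = 289; sign = (−1)^289 = -1.
Via Zolotarev, sign(π_{237}) = (237|299) = -1.

-1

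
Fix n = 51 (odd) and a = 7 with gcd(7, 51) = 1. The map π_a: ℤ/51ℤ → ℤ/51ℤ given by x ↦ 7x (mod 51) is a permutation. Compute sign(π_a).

Start at x=43: 43 → 46 → 16 → 10 → 19 → 31 → 13 → … (one orbit).
Cycle lengths of π_7 on ℤ/51ℤ: [16, 16, 16, 1, 1, 1]; 6 cycles in total.
6 cycles on 51: each ℓ→(−1)^(ℓ−1), product (−1)^45 = -1.
Check: (7/51) = -1 by Zolotarev.

-1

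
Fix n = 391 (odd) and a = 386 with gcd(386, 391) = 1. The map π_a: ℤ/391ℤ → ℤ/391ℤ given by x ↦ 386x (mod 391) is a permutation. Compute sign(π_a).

Start at x=278: 278 → 174 → 303 → 49 → 146 → 52 → 131 → … (one orbit).
Cycle lengths of π_386 on ℤ/391ℤ: [176, 176, 16, 11, 11, 1]; 6 cycles in total.
6 cycles on 391: each ℓ→(−1)^(ℓ−1), product (−1)^385 = -1.
(386|391)_J = -1 (Zolotarev's lemma cross-check).

-1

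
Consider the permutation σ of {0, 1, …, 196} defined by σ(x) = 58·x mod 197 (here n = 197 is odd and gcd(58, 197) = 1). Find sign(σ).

-1

Trace 169: π^k(169) = [169, 149, 171, 68, 4, 35, 60] for k=0..6.
Cycle lengths of π_58 on ℤ/197ℤ: [196, 1]; 2 cycles in total.
sign(π) = (−1)^{n − #cycles} = (−1)^{197−2} = (−1)^195 = -1.
Zolotarev: (58|197) = -1, matching the cycle-count sign.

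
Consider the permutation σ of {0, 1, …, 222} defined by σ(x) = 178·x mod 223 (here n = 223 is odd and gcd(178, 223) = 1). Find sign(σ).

+1

Orbit of 162 under x↦178x: [162, 69, 17, 127, 83, 56, 156]… (length divides ord_223(178)).
Cycle type of π: 111×2 + 1; total 3 cycles.
3 cycles on 223: each ℓ→(−1)^(ℓ−1), product (−1)^220 = +1.
Check: (178/223) = +1 by Zolotarev.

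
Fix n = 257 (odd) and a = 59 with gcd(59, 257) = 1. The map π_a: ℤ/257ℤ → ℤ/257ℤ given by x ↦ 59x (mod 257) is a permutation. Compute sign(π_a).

Orbit of 111 under x↦59x: [111, 124, 120, 141, 95, 208, 193]… (length divides ord_257(59)).
Decompose π into cycles: lengths [128, 128, 1] (3 cycles, including the fixed point 0).
257 − 3 = 254 transpositions; sign(π) = (−1)^254 = +1.

+1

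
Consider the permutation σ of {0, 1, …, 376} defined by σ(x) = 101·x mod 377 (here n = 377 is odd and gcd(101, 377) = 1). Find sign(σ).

Start at x=166: 166 → 178 → 259 → 146 → 43 → 196 → 192 → … (one orbit).
π_101 has 8 disjoint cycles with lengths [84, 84, 84, 84, 28, 6, 6, 1] on {0,…,376}.
sign(π) = (−1)^{n − #cycles} = (−1)^{377−8} = (−1)^369 = -1.

-1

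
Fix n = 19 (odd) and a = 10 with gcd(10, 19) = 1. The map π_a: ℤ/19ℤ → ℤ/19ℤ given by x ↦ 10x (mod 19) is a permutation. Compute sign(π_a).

Start at x=9: 9 → 14 → 7 → 13 → 16 → 8 → 4 → … (one orbit).
π_10 has 2 disjoint cycles with lengths [18, 1] on {0,…,18}.
Σ(ℓ_i−1) = 19−2 = 17; sign = (−1)^17 = -1.
Zolotarev: (10|19) = -1, matching the cycle-count sign.

-1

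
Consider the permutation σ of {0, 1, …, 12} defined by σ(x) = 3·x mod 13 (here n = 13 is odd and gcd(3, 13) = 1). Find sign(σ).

Start at x=1: 1 → 3 → 9 → 1 (one orbit).
π_3 has 5 disjoint cycles with lengths [3, 3, 3, 3, 1] on {0,…,12}.
With 5 cycles on 13 points, sign = (−1)^{13−5} = +1.

+1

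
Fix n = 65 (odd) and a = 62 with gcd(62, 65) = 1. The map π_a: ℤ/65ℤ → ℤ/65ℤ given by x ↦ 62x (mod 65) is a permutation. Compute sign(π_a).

Start at x=61: 61 → 12 → 29 → 43 → 1 → 62 → 9 → … (one orbit).
8 cycles of lengths [12, 12, 12, 12, 6, 6, 4, 1].
8 cycles on 65: each ℓ→(−1)^(ℓ−1), product (−1)^57 = -1.

-1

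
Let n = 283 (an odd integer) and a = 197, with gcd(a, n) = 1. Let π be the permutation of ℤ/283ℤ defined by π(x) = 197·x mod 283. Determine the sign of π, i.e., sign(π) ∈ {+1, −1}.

Trace 212: π^k(212) = [212, 163, 132, 251, 205, 199, 149] for k=0..6.
The orbit structure of x ↦ 197x mod 283: 4 orbits of sizes [94, 94, 94, 1].
283 − 4 = 279 transpositions; sign(π) = (−1)^279 = -1.
Zolotarev: (197|283) = -1, matching the cycle-count sign.

-1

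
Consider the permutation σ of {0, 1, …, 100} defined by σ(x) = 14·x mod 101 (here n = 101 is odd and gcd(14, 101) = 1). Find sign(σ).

Orbit of 36 under x↦14x: [36, 100, 87, 6, 84, 65, 1]… (length divides ord_101(14)).
Cycle type of π: 10×10 + 1; total 11 cycles.
With 11 cycles on 101 points, sign = (−1)^{101−11} = +1.
Zolotarev: (14|101) = +1, matching the cycle-count sign.

+1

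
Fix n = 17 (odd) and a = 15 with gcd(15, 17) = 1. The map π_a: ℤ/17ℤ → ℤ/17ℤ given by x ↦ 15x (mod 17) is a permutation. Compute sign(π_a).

+1

Trace 15: π^k(15) = [15, 4, 9, 16, 2, 13, 8] for k=0..6.
Cycle type of π: 8×2 + 1; total 3 cycles.
Σ(ℓ_i−1) = 17−3 = 14; sign = (−1)^14 = +1.
(15|17)_J = +1 (Zolotarev's lemma cross-check).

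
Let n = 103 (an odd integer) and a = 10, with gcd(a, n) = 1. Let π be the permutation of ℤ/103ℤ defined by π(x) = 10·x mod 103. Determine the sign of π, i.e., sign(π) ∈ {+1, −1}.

-1

Trace 81: π^k(81) = [81, 89, 66, 42, 8, 80, 79] for k=0..6.
Cycle type of π: 34×3 + 1; total 4 cycles.
With 4 cycles on 103 points, sign = (−1)^{103−4} = -1.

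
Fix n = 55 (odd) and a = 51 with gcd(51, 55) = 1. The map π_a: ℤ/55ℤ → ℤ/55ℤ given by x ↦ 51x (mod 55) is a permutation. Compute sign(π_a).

-1

Start at x=16: 16 → 46 → 36 → 21 → 26 → 6 → 31 → … (one orbit).
Decompose π into cycles: lengths [10, 10, 10, 10, 10, 1, 1, 1, 1, 1] (10 cycles, including the fixed point 0).
10 cycles on 55: each ℓ→(−1)^(ℓ−1), product (−1)^45 = -1.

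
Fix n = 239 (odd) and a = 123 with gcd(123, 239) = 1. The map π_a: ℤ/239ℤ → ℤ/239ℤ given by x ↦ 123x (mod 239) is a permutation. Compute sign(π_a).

-1

Start at x=125: 125 → 79 → 157 → 191 → 71 → 129 → 93 → … (one orbit).
Decompose π into cycles: lengths [238, 1] (2 cycles, including the fixed point 0).
sign(π) = (−1)^{n − #cycles} = (−1)^{239−2} = (−1)^237 = -1.
Check: (123/239) = -1 by Zolotarev.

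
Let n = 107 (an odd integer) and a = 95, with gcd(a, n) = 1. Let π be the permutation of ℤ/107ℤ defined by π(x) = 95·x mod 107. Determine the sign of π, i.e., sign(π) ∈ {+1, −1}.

-1

Start at x=60: 60 → 29 → 80 → 3 → 71 → 4 → 59 → … (one orbit).
2 cycles of lengths [106, 1].
With 2 cycles on 107 points, sign = (−1)^{107−2} = -1.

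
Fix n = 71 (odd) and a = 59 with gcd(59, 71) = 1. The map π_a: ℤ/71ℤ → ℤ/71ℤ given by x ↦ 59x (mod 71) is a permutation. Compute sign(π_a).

Trace 30: π^k(30) = [30, 66, 60, 61, 49, 51, 27] for k=0..6.
The orbit structure of x ↦ 59x mod 71: 2 orbits of sizes [70, 1].
With 2 cycles on 71 points, sign = (−1)^{71−2} = -1.
(59|71)_J = -1 (Zolotarev's lemma cross-check).

-1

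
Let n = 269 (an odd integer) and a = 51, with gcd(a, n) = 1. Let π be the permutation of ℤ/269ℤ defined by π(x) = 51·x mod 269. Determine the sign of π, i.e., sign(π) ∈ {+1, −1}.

+1

Trace 41: π^k(41) = [41, 208, 117, 49, 78, 212, 52] for k=0..6.
3 cycles of lengths [134, 134, 1].
3 cycles on 269: each ℓ→(−1)^(ℓ−1), product (−1)^266 = +1.
The Jacobi symbol (51|269) = +1 (Zolotarev) agrees.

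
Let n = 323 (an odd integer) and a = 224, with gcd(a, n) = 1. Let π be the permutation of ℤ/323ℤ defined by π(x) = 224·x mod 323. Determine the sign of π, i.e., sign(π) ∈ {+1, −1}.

+1

Trace 134: π^k(134) = [134, 300, 16, 31, 161, 211, 106] for k=0..6.
π_224 has 5 disjoint cycles with lengths [144, 144, 18, 16, 1] on {0,…,322}.
5 cycles on 323: each ℓ→(−1)^(ℓ−1), product (−1)^318 = +1.
Check: (224/323) = +1 by Zolotarev.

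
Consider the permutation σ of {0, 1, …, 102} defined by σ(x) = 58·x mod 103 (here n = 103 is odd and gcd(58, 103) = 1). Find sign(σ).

+1

Start at x=18: 18 → 14 → 91 → 25 → 8 → 52 → 29 → … (one orbit).
The orbit structure of x ↦ 58x mod 103: 3 orbits of sizes [51, 51, 1].
103 − 3 = 100 transpositions; sign(π) = (−1)^100 = +1.
The Jacobi symbol (58|103) = +1 (Zolotarev) agrees.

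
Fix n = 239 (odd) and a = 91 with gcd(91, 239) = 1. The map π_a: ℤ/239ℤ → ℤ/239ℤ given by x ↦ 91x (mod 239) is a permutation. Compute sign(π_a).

+1

Start at x=183: 183 → 162 → 163 → 15 → 170 → 174 → 60 → … (one orbit).
Cycle lengths of π_91 on ℤ/239ℤ: [119, 119, 1]; 3 cycles in total.
3 cycles on 239: each ℓ→(−1)^(ℓ−1), product (−1)^236 = +1.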